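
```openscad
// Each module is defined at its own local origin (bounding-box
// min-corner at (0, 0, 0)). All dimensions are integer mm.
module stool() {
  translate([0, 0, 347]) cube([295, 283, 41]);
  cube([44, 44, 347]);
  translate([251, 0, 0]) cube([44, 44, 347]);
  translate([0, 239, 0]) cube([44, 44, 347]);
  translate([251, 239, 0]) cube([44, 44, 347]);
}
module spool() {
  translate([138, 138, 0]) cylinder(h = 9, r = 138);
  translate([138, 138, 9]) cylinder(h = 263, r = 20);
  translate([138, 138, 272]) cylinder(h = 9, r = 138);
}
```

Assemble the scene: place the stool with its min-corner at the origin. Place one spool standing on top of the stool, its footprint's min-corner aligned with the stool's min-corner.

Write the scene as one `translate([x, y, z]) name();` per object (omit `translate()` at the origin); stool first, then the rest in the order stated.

stool();
translate([0, 0, 388]) spool();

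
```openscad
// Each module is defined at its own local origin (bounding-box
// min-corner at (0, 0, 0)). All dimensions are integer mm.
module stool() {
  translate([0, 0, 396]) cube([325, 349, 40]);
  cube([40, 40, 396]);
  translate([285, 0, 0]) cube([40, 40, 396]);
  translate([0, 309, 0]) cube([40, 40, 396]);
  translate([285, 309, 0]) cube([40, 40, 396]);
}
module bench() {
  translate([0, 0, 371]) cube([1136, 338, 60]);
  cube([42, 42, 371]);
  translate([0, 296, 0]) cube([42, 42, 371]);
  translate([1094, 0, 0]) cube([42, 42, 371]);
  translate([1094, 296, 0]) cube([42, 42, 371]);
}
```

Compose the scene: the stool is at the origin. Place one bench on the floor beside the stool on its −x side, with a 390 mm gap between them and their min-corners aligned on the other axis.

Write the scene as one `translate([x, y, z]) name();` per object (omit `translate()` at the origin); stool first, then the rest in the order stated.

stool();
translate([-1526, 0, 0]) bench();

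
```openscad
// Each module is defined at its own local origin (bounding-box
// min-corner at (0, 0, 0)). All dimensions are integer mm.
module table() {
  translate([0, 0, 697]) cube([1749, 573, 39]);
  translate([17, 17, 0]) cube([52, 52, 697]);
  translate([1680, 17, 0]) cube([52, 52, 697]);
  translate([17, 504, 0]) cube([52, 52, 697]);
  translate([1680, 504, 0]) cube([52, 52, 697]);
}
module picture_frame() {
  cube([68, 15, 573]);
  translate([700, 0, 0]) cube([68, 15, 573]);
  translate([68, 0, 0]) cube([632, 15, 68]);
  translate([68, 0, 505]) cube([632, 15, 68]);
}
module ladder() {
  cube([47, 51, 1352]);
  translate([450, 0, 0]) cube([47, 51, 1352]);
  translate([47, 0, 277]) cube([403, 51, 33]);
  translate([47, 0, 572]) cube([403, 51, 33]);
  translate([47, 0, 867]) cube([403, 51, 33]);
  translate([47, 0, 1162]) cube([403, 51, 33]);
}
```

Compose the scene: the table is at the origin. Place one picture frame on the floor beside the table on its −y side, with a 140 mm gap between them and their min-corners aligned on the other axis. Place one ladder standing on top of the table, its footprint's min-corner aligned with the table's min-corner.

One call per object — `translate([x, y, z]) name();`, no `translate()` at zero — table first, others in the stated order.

table();
translate([0, -155, 0]) picture_frame();
translate([0, 0, 736]) ladder();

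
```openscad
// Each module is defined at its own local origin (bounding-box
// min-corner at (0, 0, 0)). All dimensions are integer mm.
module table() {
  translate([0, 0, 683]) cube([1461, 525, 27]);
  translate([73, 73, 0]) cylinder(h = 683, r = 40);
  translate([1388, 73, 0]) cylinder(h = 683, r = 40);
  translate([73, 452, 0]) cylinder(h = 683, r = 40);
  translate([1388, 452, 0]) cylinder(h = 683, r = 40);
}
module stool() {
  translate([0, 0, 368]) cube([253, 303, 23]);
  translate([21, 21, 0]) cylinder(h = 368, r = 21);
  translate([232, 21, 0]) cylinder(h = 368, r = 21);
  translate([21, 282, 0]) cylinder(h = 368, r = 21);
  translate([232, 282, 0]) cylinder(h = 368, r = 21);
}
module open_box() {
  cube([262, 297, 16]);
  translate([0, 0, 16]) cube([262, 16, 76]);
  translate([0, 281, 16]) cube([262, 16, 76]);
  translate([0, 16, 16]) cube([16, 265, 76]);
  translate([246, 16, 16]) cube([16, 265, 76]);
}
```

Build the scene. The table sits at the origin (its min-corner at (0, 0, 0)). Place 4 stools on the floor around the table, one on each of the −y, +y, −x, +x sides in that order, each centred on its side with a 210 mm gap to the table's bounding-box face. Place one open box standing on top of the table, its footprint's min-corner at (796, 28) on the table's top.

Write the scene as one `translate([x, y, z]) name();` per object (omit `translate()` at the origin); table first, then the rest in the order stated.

table();
translate([604, -513, 0]) stool();
translate([604, 735, 0]) stool();
translate([-463, 111, 0]) stool();
translate([1671, 111, 0]) stool();
translate([796, 28, 710]) open_box();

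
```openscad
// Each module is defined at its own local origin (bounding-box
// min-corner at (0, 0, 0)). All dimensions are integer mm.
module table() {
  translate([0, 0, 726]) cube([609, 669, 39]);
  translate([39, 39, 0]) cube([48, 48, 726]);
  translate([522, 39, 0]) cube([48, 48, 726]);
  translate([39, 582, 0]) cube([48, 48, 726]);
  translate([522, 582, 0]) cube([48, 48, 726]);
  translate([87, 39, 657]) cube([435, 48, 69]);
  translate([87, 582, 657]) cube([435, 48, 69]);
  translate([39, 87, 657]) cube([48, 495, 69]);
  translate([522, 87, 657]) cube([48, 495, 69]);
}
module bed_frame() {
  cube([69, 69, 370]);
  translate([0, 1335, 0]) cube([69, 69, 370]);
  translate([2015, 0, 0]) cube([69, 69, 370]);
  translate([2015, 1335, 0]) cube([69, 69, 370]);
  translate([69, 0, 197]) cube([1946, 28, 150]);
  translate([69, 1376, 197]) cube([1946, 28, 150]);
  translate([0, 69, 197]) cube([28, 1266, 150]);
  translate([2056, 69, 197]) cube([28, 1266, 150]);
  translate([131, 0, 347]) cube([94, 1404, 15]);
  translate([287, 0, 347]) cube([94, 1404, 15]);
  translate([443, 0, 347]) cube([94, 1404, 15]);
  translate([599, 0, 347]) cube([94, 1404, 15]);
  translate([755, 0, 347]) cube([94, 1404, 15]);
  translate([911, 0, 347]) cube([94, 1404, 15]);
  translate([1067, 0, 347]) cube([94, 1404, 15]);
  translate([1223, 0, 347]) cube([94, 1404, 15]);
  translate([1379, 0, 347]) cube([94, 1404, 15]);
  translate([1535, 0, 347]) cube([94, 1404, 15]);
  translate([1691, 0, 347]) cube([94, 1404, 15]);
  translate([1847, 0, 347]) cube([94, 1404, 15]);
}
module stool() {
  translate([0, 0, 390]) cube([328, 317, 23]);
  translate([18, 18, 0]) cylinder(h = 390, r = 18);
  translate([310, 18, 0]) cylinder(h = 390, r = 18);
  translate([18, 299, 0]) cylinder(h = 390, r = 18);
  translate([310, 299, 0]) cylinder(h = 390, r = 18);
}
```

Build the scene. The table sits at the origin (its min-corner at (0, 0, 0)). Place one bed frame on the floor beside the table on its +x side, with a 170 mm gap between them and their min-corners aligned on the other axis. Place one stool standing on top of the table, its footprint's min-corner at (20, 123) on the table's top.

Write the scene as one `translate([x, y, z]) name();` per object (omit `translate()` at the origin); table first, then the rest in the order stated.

table();
translate([779, 0, 0]) bed_frame();
translate([20, 123, 765]) stool();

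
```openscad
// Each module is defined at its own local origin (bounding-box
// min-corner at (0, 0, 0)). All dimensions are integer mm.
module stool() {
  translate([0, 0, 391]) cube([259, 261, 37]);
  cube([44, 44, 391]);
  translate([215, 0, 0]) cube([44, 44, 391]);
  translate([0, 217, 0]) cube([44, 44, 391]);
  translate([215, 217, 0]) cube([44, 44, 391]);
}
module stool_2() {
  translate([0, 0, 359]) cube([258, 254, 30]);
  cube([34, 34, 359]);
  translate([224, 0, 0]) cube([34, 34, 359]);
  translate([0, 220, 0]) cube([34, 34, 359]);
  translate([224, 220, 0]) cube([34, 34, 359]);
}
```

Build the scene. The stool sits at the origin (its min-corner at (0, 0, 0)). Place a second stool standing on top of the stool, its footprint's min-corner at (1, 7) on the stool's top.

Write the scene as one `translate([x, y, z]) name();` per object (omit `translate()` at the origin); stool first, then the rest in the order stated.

stool();
translate([1, 7, 428]) stool_2();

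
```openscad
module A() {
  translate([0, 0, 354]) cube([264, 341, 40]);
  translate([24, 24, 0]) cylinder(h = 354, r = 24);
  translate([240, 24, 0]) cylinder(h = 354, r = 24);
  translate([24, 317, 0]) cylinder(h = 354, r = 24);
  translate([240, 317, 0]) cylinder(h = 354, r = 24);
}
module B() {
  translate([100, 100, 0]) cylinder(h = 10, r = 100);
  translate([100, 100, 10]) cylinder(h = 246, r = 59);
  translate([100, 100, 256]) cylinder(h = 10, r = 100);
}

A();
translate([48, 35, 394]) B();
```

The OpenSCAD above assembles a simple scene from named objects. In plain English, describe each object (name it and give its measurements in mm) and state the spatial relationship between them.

A is a simple wooden stool: a rectangular seat 264 mm (x) by 341 mm (y), 40 mm thick, top face at z = 394 mm, on four round legs, each 48 mm in diameter. The legs rest on z = 0, each leg's axis is inset half a diameter from the nearest pair of seat edges (so the leg's bounding box is flush with the corner).

B is a spool: two coaxial disc flanges of radius 100 mm and thickness 10 mm, joined by a core cylinder of radius 59 mm and height 246 mm. The lower flange rests on z = 0 and the three cylinders share a vertical axis.

The spool is on top of the stool.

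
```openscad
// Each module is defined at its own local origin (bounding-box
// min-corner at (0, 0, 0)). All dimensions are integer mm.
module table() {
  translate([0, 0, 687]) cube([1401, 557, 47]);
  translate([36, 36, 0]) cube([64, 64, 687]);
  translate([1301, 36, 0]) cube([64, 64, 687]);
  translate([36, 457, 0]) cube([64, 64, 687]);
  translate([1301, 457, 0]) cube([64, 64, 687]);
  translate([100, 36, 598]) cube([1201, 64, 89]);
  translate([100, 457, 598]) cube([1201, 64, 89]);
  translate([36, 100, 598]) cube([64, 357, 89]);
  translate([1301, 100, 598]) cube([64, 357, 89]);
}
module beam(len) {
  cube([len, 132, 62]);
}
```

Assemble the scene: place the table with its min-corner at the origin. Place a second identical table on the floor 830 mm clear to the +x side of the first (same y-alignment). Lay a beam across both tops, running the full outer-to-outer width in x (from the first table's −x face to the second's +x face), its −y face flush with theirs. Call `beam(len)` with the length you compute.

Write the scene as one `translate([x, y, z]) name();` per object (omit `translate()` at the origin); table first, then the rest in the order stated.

table();
translate([2231, 0, 0]) table();
translate([0, 0, 734]) beam(3632);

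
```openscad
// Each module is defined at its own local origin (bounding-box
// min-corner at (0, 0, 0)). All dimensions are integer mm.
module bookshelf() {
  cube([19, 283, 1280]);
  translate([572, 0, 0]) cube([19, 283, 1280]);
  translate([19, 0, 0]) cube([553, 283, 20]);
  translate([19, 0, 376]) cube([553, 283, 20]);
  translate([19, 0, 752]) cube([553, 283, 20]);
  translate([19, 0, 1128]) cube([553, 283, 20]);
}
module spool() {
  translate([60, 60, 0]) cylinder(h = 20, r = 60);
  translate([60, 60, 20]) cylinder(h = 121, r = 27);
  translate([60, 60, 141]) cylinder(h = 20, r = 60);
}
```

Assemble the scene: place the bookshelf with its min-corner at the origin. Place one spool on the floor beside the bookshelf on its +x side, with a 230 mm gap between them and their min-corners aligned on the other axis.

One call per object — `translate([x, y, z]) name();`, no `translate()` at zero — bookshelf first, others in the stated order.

bookshelf();
translate([821, 0, 0]) spool();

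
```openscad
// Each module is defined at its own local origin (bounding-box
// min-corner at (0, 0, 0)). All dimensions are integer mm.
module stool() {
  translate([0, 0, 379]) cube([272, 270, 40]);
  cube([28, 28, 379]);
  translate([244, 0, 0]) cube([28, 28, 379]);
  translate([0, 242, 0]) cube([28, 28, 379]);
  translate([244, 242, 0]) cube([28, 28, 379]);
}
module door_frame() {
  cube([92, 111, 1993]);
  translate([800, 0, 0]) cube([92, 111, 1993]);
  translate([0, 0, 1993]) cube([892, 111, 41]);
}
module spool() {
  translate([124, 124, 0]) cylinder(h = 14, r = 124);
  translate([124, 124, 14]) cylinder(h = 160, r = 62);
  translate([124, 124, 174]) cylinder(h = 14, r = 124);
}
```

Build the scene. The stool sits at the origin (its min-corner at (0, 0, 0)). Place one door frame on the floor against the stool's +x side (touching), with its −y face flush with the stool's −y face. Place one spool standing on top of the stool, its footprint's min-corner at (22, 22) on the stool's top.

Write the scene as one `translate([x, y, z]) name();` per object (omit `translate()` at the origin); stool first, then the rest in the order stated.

stool();
translate([272, 0, 0]) door_frame();
translate([22, 22, 419]) spool();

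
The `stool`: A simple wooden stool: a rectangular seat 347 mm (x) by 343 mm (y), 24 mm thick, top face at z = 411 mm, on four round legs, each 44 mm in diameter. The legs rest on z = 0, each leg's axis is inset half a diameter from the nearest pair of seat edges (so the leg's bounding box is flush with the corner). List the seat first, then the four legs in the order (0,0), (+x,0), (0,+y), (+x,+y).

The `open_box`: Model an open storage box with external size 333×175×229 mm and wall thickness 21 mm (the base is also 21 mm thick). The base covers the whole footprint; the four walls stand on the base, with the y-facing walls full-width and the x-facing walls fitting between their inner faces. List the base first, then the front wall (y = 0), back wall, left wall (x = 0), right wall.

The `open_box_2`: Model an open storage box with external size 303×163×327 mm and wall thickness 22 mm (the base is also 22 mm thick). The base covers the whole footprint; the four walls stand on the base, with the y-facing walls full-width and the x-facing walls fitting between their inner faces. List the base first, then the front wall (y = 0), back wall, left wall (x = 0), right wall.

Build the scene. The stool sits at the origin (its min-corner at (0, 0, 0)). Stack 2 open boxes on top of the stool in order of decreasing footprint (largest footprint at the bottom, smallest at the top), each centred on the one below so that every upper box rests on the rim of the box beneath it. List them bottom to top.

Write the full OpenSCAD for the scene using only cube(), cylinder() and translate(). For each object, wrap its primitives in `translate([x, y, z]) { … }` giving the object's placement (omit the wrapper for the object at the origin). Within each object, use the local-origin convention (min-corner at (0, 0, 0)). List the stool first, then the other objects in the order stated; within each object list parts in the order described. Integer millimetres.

translate([0, 0, 387]) cube([347, 343, 24]);
translate([22, 22, 0]) cylinder(h = 387, r = 22);
translate([325, 22, 0]) cylinder(h = 387, r = 22);
translate([22, 321, 0]) cylinder(h = 387, r = 22);
translate([325, 321, 0]) cylinder(h = 387, r = 22);
translate([7, 84, 411]) {
  cube([333, 175, 21]);
  translate([0, 0, 21]) cube([333, 21, 208]);
  translate([0, 154, 21]) cube([333, 21, 208]);
  translate([0, 21, 21]) cube([21, 133, 208]);
  translate([312, 21, 21]) cube([21, 133, 208]);
}
translate([22, 90, 640]) {
  cube([303, 163, 22]);
  translate([0, 0, 22]) cube([303, 22, 305]);
  translate([0, 141, 22]) cube([303, 22, 305]);
  translate([0, 22, 22]) cube([22, 119, 305]);
  translate([281, 22, 22]) cube([22, 119, 305]);
}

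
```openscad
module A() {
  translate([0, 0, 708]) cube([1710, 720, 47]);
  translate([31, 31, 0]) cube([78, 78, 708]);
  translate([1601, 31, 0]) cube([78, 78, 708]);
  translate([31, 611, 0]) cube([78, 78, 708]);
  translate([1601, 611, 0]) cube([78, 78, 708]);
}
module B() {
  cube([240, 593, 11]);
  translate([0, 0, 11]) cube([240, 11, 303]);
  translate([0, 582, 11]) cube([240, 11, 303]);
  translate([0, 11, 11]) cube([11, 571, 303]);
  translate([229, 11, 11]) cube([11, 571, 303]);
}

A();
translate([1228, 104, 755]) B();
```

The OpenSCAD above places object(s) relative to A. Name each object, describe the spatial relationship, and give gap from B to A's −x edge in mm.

The open box's min-x is at 1228; the table's min-x is 0; gap = 1228 mm.

A is a table. B is an open box. The open box is on top of the table. The gap from the open box to the table's −x edge is 1228 mm.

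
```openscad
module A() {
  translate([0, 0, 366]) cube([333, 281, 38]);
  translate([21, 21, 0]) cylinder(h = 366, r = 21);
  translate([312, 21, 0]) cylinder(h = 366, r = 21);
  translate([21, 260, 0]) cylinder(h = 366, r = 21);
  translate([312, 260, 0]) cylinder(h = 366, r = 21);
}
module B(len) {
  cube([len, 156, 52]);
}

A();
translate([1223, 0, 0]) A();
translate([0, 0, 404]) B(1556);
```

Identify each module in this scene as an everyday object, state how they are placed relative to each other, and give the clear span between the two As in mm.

Second stool starts at x = 1223; first ends at x = 333; clear span = 1223 − 333 = 890 mm.

A is a stool. B is a beam. A beam spans the tops of two stools. The clear span between the two stools is 890 mm.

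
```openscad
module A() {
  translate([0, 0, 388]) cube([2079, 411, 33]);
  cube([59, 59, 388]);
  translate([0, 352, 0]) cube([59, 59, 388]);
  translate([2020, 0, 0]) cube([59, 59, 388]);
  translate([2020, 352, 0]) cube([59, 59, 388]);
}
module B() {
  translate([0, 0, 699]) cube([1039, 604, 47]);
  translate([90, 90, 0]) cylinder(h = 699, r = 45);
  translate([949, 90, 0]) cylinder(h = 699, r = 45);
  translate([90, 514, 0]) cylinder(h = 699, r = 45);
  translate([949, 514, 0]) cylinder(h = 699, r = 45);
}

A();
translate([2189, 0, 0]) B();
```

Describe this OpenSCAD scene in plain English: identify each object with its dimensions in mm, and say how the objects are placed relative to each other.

A is a long wooden bench with a 2079 mm (x) × 411 mm (y) seat, 33 mm thick, its top surface 421 mm above the floor. Four 59 mm square legs at the seat corners, flush with the edges, run from z = 0 to the seat underside.

B is a table: top 1039 mm (x) × 604 mm (y), 47 mm thick, upper face at z = 746 mm, on four round legs of 90 mm diameter, each leg's bounding box inset 45 mm from the nearest pair of top edges, running from z = 0 to the bottom of the top.

The table is on the floor beside the bench on its +x side.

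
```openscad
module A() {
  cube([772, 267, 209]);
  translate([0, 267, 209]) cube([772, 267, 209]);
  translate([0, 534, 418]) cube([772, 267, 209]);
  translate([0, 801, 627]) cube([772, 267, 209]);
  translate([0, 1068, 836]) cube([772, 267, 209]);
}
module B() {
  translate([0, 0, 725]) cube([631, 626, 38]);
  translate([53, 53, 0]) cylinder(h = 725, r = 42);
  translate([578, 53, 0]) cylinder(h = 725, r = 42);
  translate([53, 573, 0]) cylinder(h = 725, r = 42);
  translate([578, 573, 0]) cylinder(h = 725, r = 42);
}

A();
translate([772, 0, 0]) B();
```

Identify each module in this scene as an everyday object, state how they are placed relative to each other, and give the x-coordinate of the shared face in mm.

A is a staircase. B is a table. The table is against the staircase's +x side, with their −y faces flush. The x-coordinate of the shared face is 772 mm.

The staircase's +x face and the table's −x face are both at x = 772 mm.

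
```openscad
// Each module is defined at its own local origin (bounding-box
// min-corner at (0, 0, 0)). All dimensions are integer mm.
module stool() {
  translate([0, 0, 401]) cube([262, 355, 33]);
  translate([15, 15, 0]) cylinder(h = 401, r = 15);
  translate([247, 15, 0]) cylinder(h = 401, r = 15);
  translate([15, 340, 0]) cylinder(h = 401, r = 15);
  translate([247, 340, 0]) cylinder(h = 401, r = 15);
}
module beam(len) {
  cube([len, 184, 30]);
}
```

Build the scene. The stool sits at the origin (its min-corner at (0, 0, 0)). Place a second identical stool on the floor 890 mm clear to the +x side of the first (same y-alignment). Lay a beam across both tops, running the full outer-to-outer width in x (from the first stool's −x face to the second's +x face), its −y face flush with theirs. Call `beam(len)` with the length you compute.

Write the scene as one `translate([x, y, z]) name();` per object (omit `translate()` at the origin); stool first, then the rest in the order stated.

stool();
translate([1152, 0, 0]) stool();
translate([0, 0, 434]) beam(1414);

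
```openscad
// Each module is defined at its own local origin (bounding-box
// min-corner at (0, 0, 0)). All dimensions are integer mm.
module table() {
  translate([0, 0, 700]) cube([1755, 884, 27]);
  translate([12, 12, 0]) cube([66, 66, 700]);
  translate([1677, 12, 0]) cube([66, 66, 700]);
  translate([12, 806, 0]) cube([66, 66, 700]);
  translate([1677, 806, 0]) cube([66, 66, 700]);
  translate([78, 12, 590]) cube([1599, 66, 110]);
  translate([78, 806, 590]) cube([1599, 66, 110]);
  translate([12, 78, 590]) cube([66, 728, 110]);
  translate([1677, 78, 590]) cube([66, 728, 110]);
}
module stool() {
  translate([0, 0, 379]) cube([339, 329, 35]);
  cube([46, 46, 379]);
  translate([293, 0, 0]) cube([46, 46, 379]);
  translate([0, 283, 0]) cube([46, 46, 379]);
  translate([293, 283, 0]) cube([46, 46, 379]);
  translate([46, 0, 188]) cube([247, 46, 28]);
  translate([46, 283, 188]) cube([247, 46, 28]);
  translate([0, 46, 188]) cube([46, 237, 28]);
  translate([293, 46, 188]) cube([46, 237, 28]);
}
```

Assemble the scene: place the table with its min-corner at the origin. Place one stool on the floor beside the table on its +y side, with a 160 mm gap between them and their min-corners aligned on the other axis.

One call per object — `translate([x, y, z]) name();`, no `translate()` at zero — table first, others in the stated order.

table();
translate([0, 1044, 0]) stool();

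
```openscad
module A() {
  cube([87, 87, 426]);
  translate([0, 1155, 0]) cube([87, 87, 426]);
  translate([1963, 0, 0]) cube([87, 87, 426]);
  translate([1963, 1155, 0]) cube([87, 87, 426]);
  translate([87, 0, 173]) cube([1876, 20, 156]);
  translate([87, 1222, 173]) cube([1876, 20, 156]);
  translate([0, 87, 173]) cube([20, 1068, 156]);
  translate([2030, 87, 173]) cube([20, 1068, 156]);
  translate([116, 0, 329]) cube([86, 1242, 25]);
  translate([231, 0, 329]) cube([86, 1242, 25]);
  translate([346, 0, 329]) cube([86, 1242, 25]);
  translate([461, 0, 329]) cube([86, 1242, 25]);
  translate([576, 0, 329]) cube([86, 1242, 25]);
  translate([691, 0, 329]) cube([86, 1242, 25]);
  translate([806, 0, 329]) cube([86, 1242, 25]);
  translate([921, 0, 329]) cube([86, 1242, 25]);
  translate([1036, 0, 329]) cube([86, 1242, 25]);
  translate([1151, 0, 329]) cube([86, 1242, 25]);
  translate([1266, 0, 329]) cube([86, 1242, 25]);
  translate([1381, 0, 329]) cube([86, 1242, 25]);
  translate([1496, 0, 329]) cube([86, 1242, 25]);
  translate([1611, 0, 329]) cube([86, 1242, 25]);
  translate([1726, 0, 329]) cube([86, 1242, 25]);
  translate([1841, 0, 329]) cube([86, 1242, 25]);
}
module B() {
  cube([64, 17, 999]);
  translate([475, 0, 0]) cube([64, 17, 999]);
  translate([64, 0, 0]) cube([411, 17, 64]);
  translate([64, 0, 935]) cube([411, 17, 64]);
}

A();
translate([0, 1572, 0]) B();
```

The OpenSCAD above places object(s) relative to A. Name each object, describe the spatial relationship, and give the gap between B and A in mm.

A is a bed frame. B is a picture frame. The picture frame is on the floor beside the bed frame on its +y side. The gap between the picture frame and the bed frame is 330 mm.

The picture frame's nearest face is 330 mm from the bed frame's +y face.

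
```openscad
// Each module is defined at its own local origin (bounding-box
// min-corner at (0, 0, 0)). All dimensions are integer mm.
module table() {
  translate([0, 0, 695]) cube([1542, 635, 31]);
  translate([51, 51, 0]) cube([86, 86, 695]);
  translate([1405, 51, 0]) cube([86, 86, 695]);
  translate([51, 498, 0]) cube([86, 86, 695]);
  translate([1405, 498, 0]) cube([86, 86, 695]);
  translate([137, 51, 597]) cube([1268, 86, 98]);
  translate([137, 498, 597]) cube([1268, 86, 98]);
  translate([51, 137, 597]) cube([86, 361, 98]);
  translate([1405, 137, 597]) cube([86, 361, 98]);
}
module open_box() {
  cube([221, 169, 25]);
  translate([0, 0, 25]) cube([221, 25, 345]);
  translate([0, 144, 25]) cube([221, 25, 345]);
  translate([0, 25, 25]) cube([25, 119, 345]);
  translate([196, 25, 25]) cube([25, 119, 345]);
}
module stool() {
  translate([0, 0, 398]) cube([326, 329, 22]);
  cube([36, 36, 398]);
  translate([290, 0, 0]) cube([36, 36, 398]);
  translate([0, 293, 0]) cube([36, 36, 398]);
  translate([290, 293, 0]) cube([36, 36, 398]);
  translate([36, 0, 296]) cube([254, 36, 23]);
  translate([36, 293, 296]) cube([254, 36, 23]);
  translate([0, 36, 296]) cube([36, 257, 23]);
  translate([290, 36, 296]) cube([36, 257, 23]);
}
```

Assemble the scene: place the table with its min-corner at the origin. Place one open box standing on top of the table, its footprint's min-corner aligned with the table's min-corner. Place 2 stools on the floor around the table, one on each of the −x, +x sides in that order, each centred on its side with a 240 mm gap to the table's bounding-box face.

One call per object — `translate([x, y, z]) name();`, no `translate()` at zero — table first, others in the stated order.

table();
translate([0, 0, 726]) open_box();
translate([-566, 153, 0]) stool();
translate([1782, 153, 0]) stool();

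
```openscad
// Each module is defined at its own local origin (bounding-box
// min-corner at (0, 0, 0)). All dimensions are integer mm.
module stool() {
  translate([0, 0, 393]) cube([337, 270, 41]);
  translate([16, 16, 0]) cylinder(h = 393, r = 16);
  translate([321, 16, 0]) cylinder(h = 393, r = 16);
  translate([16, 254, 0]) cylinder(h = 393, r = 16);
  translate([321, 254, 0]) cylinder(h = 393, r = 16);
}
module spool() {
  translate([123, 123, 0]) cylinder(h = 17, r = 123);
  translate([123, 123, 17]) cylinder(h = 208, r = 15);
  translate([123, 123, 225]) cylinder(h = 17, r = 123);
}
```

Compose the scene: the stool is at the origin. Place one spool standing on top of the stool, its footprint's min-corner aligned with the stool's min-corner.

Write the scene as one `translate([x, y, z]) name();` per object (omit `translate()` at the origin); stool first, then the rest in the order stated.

stool();
translate([0, 0, 434]) spool();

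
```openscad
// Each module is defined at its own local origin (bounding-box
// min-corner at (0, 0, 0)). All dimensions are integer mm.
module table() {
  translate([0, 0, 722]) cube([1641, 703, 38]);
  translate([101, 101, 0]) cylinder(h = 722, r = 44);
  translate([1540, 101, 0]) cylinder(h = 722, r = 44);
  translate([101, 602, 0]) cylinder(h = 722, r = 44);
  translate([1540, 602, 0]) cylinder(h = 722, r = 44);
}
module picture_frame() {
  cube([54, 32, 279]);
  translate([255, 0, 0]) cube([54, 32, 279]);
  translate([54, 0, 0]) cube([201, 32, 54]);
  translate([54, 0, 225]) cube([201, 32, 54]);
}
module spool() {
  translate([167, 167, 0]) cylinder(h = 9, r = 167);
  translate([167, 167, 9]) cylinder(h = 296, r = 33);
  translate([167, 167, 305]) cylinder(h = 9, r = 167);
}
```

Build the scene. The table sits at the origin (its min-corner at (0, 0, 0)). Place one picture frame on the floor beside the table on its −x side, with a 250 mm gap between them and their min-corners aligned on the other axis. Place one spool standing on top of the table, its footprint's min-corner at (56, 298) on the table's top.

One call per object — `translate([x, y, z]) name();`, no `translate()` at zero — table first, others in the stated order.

table();
translate([-559, 0, 0]) picture_frame();
translate([56, 298, 760]) spool();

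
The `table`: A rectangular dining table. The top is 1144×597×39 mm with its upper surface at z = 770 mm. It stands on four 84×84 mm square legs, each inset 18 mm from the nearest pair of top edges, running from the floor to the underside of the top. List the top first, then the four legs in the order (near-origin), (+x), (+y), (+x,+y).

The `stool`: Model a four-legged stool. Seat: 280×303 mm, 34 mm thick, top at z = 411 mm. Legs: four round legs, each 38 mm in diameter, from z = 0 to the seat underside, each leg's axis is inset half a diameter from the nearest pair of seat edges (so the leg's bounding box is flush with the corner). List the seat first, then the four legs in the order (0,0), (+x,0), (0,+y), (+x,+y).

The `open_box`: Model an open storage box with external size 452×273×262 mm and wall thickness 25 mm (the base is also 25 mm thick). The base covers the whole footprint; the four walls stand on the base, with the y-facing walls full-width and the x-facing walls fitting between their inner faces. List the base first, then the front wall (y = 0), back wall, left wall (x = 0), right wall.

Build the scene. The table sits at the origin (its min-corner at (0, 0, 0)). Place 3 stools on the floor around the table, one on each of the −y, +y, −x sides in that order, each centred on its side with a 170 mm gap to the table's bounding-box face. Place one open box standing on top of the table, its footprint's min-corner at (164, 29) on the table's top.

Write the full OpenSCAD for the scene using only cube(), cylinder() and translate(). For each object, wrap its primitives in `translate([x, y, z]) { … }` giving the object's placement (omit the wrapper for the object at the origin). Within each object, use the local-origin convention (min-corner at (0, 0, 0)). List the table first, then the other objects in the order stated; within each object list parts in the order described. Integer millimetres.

translate([0, 0, 731]) cube([1144, 597, 39]);
translate([18, 18, 0]) cube([84, 84, 731]);
translate([1042, 18, 0]) cube([84, 84, 731]);
translate([18, 495, 0]) cube([84, 84, 731]);
translate([1042, 495, 0]) cube([84, 84, 731]);
translate([432, -473, 0]) {
  translate([0, 0, 377]) cube([280, 303, 34]);
  translate([19, 19, 0]) cylinder(h = 377, r = 19);
  translate([261, 19, 0]) cylinder(h = 377, r = 19);
  translate([19, 284, 0]) cylinder(h = 377, r = 19);
  translate([261, 284, 0]) cylinder(h = 377, r = 19);
}
translate([432, 767, 0]) {
  translate([0, 0, 377]) cube([280, 303, 34]);
  translate([19, 19, 0]) cylinder(h = 377, r = 19);
  translate([261, 19, 0]) cylinder(h = 377, r = 19);
  translate([19, 284, 0]) cylinder(h = 377, r = 19);
  translate([261, 284, 0]) cylinder(h = 377, r = 19);
}
translate([-450, 147, 0]) {
  translate([0, 0, 377]) cube([280, 303, 34]);
  translate([19, 19, 0]) cylinder(h = 377, r = 19);
  translate([261, 19, 0]) cylinder(h = 377, r = 19);
  translate([19, 284, 0]) cylinder(h = 377, r = 19);
  translate([261, 284, 0]) cylinder(h = 377, r = 19);
}
translate([164, 29, 770]) {
  cube([452, 273, 25]);
  translate([0, 0, 25]) cube([452, 25, 237]);
  translate([0, 248, 25]) cube([452, 25, 237]);
  translate([0, 25, 25]) cube([25, 223, 237]);
  translate([427, 25, 25]) cube([25, 223, 237]);
}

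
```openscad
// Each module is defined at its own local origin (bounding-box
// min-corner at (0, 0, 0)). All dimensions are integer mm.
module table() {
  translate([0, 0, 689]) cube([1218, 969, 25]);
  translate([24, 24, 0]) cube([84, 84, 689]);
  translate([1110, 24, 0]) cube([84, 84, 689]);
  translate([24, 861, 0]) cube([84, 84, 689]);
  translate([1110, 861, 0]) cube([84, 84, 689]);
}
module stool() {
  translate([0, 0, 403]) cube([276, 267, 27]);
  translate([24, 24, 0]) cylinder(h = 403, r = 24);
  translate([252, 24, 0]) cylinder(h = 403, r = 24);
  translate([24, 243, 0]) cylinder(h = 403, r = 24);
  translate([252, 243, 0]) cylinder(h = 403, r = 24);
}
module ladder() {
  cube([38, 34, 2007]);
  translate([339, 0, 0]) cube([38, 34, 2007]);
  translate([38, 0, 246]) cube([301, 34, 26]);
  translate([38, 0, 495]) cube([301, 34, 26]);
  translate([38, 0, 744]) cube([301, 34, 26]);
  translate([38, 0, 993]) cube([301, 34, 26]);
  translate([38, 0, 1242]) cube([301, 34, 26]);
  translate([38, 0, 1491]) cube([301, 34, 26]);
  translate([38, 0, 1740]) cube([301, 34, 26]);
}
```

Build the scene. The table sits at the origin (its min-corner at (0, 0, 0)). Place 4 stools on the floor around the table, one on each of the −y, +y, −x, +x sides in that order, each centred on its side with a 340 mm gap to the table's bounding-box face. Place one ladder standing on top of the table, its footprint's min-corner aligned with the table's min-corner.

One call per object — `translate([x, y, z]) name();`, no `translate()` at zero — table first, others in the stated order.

table();
translate([471, -607, 0]) stool();
translate([471, 1309, 0]) stool();
translate([-616, 351, 0]) stool();
translate([1558, 351, 0]) stool();
translate([0, 0, 714]) ladder();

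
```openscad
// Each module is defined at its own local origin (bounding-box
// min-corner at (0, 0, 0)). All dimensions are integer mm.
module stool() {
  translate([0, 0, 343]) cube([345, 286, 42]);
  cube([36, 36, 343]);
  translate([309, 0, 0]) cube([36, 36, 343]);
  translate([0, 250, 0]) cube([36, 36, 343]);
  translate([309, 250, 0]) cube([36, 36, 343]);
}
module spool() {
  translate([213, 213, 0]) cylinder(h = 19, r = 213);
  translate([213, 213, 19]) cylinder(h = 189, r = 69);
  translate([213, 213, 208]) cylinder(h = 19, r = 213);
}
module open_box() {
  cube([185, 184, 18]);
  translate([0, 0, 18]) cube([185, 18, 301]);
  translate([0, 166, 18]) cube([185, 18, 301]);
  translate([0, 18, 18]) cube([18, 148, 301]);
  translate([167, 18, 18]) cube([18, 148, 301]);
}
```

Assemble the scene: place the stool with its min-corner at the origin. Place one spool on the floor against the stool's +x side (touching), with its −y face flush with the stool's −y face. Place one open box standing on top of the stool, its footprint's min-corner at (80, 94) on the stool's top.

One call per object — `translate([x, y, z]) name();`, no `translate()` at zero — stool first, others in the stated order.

stool();
translate([345, 0, 0]) spool();
translate([80, 94, 385]) open_box();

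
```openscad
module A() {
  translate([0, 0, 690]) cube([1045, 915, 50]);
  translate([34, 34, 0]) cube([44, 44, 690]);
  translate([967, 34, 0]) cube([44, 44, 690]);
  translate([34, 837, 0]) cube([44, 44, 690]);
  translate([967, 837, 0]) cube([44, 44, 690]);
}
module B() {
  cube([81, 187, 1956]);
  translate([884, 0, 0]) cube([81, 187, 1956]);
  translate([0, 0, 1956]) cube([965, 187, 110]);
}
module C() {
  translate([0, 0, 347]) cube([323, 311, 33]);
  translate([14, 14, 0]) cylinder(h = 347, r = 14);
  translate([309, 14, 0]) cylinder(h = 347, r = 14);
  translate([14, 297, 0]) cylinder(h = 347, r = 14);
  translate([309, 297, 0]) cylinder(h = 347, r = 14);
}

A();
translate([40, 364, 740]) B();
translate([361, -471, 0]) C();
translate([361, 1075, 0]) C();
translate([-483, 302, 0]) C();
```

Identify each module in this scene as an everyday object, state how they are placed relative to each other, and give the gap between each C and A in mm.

A is a table. B is a door frame. C is a stool. The door frame is on top of the table, centred. Three stools sit around the table at the −y, +y, −x sides. The gap between each stool and the table is 160 mm.

Each stool's nearest face is 160 mm from the table's bounding box.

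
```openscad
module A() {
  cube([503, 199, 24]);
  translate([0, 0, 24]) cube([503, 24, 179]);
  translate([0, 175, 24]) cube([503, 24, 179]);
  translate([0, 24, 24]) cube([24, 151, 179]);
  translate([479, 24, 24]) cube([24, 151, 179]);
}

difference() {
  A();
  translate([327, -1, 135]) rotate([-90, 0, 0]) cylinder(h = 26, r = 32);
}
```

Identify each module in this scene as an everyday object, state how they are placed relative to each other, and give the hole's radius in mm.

The subtracted cylinder has r = 32 mm.

A is an open box. The open box has a circular hole through its front wall. The hole's radius is 32 mm.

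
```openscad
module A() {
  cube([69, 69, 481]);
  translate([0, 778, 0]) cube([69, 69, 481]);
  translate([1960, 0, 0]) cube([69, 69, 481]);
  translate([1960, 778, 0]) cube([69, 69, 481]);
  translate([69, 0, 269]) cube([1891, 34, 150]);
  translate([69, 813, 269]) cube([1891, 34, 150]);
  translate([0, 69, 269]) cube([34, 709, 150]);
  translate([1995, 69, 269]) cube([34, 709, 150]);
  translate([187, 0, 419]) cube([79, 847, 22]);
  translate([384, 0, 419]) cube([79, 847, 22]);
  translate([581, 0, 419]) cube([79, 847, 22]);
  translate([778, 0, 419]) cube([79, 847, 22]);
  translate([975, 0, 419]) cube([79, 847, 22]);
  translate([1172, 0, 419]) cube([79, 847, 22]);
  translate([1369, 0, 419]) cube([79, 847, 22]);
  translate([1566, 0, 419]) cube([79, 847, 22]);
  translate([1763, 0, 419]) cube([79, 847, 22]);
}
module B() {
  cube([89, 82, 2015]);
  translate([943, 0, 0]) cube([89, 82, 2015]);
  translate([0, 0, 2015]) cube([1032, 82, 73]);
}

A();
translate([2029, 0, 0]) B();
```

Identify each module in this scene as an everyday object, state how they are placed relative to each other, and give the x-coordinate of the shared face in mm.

A is a bed frame. B is a door frame. The door frame is against the bed frame's +x side, with their −y faces flush. The x-coordinate of the shared face is 2029 mm.

The bed frame's +x face and the door frame's −x face are both at x = 2029 mm.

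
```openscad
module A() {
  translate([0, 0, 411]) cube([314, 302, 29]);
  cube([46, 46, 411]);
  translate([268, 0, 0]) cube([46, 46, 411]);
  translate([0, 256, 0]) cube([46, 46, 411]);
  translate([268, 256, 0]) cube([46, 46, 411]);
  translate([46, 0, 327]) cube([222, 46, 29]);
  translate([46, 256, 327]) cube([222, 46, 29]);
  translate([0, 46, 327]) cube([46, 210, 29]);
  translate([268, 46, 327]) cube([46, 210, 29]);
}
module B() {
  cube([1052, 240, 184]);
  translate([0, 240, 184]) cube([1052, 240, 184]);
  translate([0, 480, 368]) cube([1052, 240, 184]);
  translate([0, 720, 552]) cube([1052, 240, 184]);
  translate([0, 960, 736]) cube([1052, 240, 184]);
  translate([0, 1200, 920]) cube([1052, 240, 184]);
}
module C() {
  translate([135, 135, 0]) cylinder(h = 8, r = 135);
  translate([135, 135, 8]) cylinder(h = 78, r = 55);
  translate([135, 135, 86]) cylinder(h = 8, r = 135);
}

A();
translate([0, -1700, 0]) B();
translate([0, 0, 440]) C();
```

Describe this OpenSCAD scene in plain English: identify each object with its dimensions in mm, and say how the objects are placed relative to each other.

A is a four-legged stool. The seat is a 314×302×29 mm slab whose top surface is at z = 440 mm; four square legs, each 46×46 mm in cross-section, run from the floor (z = 0) to the underside of the seat, each flush with a corner of the seat. Four stretchers, 46 mm wide and 29 mm tall, connect adjacent legs with their undersides at z = 327 mm, each running between the inner faces of the legs it joins and aligned with the legs' outer faces on the other axis.

B is a run of 6 identical solid stair steps. Each tread is 1052×240 mm and each step block is 184 mm high. Step 1 rests on the floor; step k is offset from step 1 by (k−1)×240 mm in y and (k−1)×184 mm in z.

C is a spool: two coaxial disc flanges of radius 135 mm and thickness 8 mm, joined by a core cylinder of radius 55 mm and height 78 mm. The lower flange rests on z = 0 and the three cylinders share a vertical axis.

The staircase is on the floor beside the stool on its −y side. The spool is on top of the stool.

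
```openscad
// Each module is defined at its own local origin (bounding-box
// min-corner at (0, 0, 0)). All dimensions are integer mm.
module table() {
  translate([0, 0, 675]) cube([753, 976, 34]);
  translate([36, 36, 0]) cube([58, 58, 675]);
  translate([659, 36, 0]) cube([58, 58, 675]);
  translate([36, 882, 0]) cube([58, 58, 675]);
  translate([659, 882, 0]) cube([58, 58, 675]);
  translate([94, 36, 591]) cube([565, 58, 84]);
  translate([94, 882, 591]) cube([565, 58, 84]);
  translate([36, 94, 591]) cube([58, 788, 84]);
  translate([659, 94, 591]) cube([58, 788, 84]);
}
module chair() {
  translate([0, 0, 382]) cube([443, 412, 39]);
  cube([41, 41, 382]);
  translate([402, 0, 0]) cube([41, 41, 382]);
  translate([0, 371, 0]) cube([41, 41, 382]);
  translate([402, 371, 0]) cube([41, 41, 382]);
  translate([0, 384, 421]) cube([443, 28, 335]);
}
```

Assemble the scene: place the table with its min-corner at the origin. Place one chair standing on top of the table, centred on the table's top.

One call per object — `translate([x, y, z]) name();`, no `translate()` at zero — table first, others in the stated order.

table();
translate([155, 282, 709]) chair();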